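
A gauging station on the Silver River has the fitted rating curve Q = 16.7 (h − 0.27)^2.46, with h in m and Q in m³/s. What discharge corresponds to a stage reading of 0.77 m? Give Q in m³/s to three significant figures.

3.04 m³/s

Q = 16.7 × (0.77 − 0.27)^2.46 = 16.7 × 0.5^2.46 = 3.035 m³/s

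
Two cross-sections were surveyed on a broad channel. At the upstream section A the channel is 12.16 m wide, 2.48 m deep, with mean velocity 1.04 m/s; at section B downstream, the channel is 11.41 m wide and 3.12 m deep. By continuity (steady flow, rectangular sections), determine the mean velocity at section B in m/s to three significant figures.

Q = A₁V₁ = (12.16×2.48) × 1.04 = 31.36 m³/s
A₂ = 11.41 × 3.12 = 35.60 m²
V₂ = Q/A₂ = 31.36/35.60 = 0.8810 m/s

0.881 m/s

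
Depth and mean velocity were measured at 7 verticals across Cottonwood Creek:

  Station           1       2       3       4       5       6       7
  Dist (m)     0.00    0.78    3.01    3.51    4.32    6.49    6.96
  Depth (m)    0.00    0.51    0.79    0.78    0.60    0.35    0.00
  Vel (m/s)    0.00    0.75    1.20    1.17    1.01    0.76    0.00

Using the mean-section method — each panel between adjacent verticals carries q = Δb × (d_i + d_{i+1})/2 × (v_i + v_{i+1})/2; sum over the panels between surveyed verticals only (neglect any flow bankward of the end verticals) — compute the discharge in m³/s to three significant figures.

Panel 1-2: Δb = 0.78 m, d̄ = (0.00+0.51)/2 = 0.255, v̄ = (0.00+0.75)/2 = 0.375 → q = 0.78×0.255×0.375 = 0.07459 m³/s
Panel 2-3: Δb = 2.23 m, d̄ = (0.51+0.79)/2 = 0.65, v̄ = (0.75+1.20)/2 = 0.975 → q = 2.23×0.65×0.975 = 1.413 m³/s
Panel 3-4: Δb = 0.5 m, d̄ = (0.79+0.78)/2 = 0.785, v̄ = (1.20+1.17)/2 = 1.185 → q = 0.5×0.785×1.185 = 0.4651 m³/s
Panel 4-5: Δb = 0.81 m, d̄ = (0.78+0.60)/2 = 0.69, v̄ = (1.17+1.01)/2 = 1.09 → q = 0.81×0.69×1.09 = 0.6092 m³/s
Panel 5-6: Δb = 2.17 m, d̄ = (0.60+0.35)/2 = 0.475, v̄ = (1.01+0.76)/2 = 0.885 → q = 2.17×0.475×0.885 = 0.9122 m³/s
Panel 6-7: Δb = 0.47 m, d̄ = (0.35+0.00)/2 = 0.175, v̄ = (0.76+0.00)/2 = 0.38 → q = 0.47×0.175×0.38 = 0.03126 m³/s
Q = Σ q = 3.506 m³/s

3.51 m³/s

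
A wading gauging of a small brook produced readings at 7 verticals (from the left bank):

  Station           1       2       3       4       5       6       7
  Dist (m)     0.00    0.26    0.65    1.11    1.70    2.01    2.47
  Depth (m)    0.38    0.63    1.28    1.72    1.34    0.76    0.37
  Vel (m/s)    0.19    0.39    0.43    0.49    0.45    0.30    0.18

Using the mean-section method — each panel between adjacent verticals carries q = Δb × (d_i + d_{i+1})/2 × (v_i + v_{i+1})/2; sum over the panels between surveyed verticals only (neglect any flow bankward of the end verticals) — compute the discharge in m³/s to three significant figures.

Panel 1-2: Δb = 0.26 m, d̄ = (0.38+0.63)/2 = 0.505, v̄ = (0.19+0.39)/2 = 0.29 → q = 0.26×0.505×0.29 = 0.03808 m³/s
Panel 2-3: Δb = 0.39 m, d̄ = (0.63+1.28)/2 = 0.955, v̄ = (0.39+0.43)/2 = 0.41 → q = 0.39×0.955×0.41 = 0.1527 m³/s
Panel 3-4: Δb = 0.46 m, d̄ = (1.28+1.72)/2 = 1.5, v̄ = (0.43+0.49)/2 = 0.46 → q = 0.46×1.5×0.46 = 0.3174 m³/s
Panel 4-5: Δb = 0.59 m, d̄ = (1.72+1.34)/2 = 1.53, v̄ = (0.49+0.45)/2 = 0.47 → q = 0.59×1.53×0.47 = 0.4243 m³/s
Panel 5-6: Δb = 0.31 m, d̄ = (1.34+0.76)/2 = 1.05, v̄ = (0.45+0.30)/2 = 0.375 → q = 0.31×1.05×0.375 = 0.1221 m³/s
Panel 6-7: Δb = 0.46 m, d̄ = (0.76+0.37)/2 = 0.565, v̄ = (0.30+0.18)/2 = 0.24 → q = 0.46×0.565×0.24 = 0.06238 m³/s
Q = Σ q = 1.117 m³/s

1.12 m³/s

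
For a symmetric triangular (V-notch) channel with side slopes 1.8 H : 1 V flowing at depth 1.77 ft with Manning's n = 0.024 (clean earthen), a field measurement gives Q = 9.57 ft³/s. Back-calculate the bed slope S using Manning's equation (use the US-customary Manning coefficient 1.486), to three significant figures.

A = z·y² = 1.8×1.77² = 5.639 ft²
P = 2y√(1+z²) = 2×1.77×√(1+1.8²) = 7.289 ft
R = A/P = 5.639/7.289 = 0.7736 ft
S = (Q·n / (1.486·A·R^(2/3)))² = (9.57×0.024 / (1.486×5.639×0.8427))² = 0.001058

0.00106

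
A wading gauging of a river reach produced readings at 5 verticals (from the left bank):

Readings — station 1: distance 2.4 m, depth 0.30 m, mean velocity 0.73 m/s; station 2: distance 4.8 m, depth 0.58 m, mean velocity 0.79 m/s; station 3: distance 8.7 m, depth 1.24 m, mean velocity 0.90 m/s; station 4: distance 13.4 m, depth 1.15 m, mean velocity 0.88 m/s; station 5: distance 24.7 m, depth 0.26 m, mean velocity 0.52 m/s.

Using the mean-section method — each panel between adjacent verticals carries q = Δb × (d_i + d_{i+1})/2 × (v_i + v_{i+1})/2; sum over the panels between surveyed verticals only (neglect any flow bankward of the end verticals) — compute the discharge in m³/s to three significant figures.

14.4 m³/s

Panel 1-2: Δb = 2.4 m, d̄ = (0.30+0.58)/2 = 0.44, v̄ = (0.73+0.79)/2 = 0.76 → q = 2.4×0.44×0.76 = 0.8026 m³/s
Panel 2-3: Δb = 3.9 m, d̄ = (0.58+1.24)/2 = 0.91, v̄ = (0.79+0.90)/2 = 0.845 → q = 3.9×0.91×0.845 = 2.999 m³/s
Panel 3-4: Δb = 4.7 m, d̄ = (1.24+1.15)/2 = 1.195, v̄ = (0.90+0.88)/2 = 0.89 → q = 4.7×1.195×0.89 = 4.999 m³/s
Panel 4-5: Δb = 11.3 m, d̄ = (1.15+0.26)/2 = 0.705, v̄ = (0.88+0.52)/2 = 0.7 → q = 11.3×0.705×0.7 = 5.577 m³/s
Q = Σ q = 14.38 m³/s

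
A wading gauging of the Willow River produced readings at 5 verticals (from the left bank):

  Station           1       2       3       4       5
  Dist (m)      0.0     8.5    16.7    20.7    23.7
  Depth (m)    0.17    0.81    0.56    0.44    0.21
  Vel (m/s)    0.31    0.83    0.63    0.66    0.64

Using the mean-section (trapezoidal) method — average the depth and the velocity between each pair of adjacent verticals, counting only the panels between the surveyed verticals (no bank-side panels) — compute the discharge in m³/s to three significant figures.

Panel 1-2: Δb = 8.5 m, d̄ = (0.17+0.81)/2 = 0.49, v̄ = (0.31+0.83)/2 = 0.57 → q = 8.5×0.49×0.57 = 2.374 m³/s
Panel 2-3: Δb = 8.2 m, d̄ = (0.81+0.56)/2 = 0.685, v̄ = (0.83+0.63)/2 = 0.73 → q = 8.2×0.685×0.73 = 4.100 m³/s
Panel 3-4: Δb = 4 m, d̄ = (0.56+0.44)/2 = 0.5, v̄ = (0.63+0.66)/2 = 0.645 → q = 4×0.5×0.645 = 1.290 m³/s
Panel 4-5: Δb = 3 m, d̄ = (0.44+0.21)/2 = 0.325, v̄ = (0.66+0.64)/2 = 0.65 → q = 3×0.325×0.65 = 0.6338 m³/s
Q = Σ q = 8.398 m³/s

8.40 m³/s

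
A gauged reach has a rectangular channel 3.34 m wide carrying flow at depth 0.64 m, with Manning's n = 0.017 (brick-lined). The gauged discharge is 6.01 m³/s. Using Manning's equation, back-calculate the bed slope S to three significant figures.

A = b·y = 3.34 × 0.64 = 2.138 m²
P = b + 2y = 3.34 + 2×0.64 = 4.620 m
R = A/P = 2.138/4.620 = 0.4627 m
S = (Q·n / (1·A·R^(2/3)))² = (6.01×0.017 / (1×2.138×0.5982))² = 0.006384

0.00638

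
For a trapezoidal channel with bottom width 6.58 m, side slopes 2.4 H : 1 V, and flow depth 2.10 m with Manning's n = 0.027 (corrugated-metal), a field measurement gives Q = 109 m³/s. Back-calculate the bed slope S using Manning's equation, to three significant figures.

0.00934

A = (b + z·y)·y = (6.58 + 2.4×2.10)×2.10 = 24.40 m²
P = b + 2y√(1+z²) = 6.58 + 2×2.10×√(1+2.4²) = 17.50 m
R = A/P = 24.40/17.50 = 1.394 m
S = (Q·n / (1·A·R^(2/3)))² = (109×0.027 / (1×24.40×1.248))² = 0.009337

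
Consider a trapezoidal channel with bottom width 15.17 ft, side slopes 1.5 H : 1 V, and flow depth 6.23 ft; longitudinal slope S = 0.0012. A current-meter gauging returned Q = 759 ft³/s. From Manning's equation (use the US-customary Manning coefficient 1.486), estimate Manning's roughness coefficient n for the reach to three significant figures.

0.0264

A = (b + z·y)·y = (15.17 + 1.5×6.23)×6.23 = 152.7 ft²
P = b + 2y√(1+z²) = 15.17 + 2×6.23×√(1+1.5²) = 37.63 ft
R = A/P = 152.7/37.63 = 4.058 ft
n = (1.486/Q)·A·R^(2/3)·S^(1/2) = (1.486/759) × 152.7 × 2.544 × 0.03464 = 0.02635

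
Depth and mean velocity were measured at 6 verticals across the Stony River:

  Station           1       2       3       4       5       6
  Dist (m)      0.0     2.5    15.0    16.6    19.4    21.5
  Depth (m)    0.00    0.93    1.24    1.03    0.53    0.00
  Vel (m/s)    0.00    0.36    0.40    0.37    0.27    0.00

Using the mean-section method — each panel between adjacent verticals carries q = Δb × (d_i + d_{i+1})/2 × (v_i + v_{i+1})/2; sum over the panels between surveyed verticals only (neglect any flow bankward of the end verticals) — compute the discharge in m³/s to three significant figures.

Panel 1-2: Δb = 2.5 m, d̄ = (0.00+0.93)/2 = 0.465, v̄ = (0.00+0.36)/2 = 0.18 → q = 2.5×0.465×0.18 = 0.2093 m³/s
Panel 2-3: Δb = 12.5 m, d̄ = (0.93+1.24)/2 = 1.085, v̄ = (0.36+0.40)/2 = 0.38 → q = 12.5×1.085×0.38 = 5.154 m³/s
Panel 3-4: Δb = 1.6 m, d̄ = (1.24+1.03)/2 = 1.135, v̄ = (0.40+0.37)/2 = 0.385 → q = 1.6×1.135×0.385 = 0.6992 m³/s
Panel 4-5: Δb = 2.8 m, d̄ = (1.03+0.53)/2 = 0.78, v̄ = (0.37+0.27)/2 = 0.32 → q = 2.8×0.78×0.32 = 0.6989 m³/s
Panel 5-6: Δb = 2.1 m, d̄ = (0.53+0.00)/2 = 0.265, v̄ = (0.27+0.00)/2 = 0.135 → q = 2.1×0.265×0.135 = 0.07513 m³/s
Q = Σ q = 6.836 m³/s

6.84 m³/s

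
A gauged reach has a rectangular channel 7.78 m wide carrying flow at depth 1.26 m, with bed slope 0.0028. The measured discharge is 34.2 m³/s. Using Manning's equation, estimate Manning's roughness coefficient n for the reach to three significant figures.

0.0147

A = b·y = 7.78 × 1.26 = 9.803 m²
P = b + 2y = 7.78 + 2×1.26 = 10.30 m
R = A/P = 9.803/10.30 = 0.9517 m
n = (1/Q)·A·R^(2/3)·S^(1/2) = (1/34.2) × 9.803 × 0.9676 × 0.05292 = 0.01468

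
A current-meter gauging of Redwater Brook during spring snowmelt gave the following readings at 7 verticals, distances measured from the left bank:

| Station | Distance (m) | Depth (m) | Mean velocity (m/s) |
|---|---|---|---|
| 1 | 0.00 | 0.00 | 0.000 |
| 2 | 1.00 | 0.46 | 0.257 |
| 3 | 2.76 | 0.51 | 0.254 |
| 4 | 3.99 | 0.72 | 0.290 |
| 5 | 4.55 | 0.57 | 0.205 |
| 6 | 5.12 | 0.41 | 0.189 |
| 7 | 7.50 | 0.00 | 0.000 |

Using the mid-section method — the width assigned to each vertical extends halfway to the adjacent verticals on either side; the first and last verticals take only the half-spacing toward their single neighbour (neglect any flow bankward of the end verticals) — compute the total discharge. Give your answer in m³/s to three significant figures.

w_2 = (2.76 − 0.00)/2 = 1.38 m; q_2 = 0.257 × 0.46 × 1.38 = 0.1631 m³/s
w_3 = (3.99 − 1.00)/2 = 1.495 m; q_3 = 0.254 × 0.51 × 1.495 = 0.1937 m³/s
w_4 = (4.55 − 2.76)/2 = 0.895 m; q_4 = 0.290 × 0.72 × 0.895 = 0.1869 m³/s
w_5 = (5.12 − 3.99)/2 = 0.565 m; q_5 = 0.205 × 0.57 × 0.565 = 0.06602 m³/s
w_6 = (7.50 − 4.55)/2 = 1.475 m; q_6 = 0.189 × 0.41 × 1.475 = 0.1143 m³/s
Stations 1, 7 contribute zero (depth or velocity is 0).
Q = Σ qᵢ = 0.7240 m³/s

0.724 m³/s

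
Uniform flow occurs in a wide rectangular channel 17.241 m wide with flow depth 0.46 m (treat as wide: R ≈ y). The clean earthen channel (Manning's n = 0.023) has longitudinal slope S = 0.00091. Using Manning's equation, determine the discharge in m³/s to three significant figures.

A = b·y = 17.241 × 0.46 = 7.931 m²
Wide channel: R ≈ y = 0.46 m
Q = (1/n)·A·R^(2/3)·S^(1/2) = (1/0.023) × 7.931 × 0.4600^(2/3) × 0.00091^(1/2) = 6.198 m³/s

6.20 m³/s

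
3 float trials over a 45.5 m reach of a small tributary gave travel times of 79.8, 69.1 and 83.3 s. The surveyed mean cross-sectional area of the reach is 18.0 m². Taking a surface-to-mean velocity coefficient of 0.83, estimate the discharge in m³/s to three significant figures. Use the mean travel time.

8.78 m³/s

t̄ = (79.8 + 69.1 + 83.3) / 3 = 77.4 s
v_surface = L / t̄ = 45.5 / 77.4 = 0.5879 m/s
v_mean = 0.83 × 0.5879 = 0.4879 m/s
Q = A × v_mean = 18.0 × 0.4879 = 8.783 m³/s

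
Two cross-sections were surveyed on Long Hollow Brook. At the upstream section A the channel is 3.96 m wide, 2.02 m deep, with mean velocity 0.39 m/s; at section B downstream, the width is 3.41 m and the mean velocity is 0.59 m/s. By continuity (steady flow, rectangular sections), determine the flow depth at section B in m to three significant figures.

Q = A₁V₁ = (3.96×2.02) × 0.39 = 3.120 m³/s
d₂ = Q/(b₂ V₂) = 3.120/(3.41×0.59) = 1.551 m

1.55 m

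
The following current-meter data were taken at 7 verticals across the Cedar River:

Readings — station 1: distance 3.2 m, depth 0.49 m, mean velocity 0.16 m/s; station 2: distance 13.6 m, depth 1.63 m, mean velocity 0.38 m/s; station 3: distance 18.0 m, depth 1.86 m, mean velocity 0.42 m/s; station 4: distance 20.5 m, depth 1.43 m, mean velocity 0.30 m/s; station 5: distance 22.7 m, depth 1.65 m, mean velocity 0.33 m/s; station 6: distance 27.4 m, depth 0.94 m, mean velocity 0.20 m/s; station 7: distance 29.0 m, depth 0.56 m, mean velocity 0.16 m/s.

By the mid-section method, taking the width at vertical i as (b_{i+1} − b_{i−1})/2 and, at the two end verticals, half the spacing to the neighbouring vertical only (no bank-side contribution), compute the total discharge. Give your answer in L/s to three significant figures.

w_1 = (13.6 − 3.2)/2 = 5.2 m; q_1 = 0.16 × 0.49 × 5.2 = 0.4077 m³/s
w_2 = (18.0 − 3.2)/2 = 7.4 m; q_2 = 0.38 × 1.63 × 7.4 = 4.584 m³/s
w_3 = (20.5 − 13.6)/2 = 3.45 m; q_3 = 0.42 × 1.86 × 3.45 = 2.695 m³/s
w_4 = (22.7 − 18.0)/2 = 2.35 m; q_4 = 0.30 × 1.43 × 2.35 = 1.008 m³/s
w_5 = (27.4 − 20.5)/2 = 3.45 m; q_5 = 0.33 × 1.65 × 3.45 = 1.879 m³/s
w_6 = (29.0 − 22.7)/2 = 3.15 m; q_6 = 0.20 × 0.94 × 3.15 = 0.5922 m³/s
w_7 = (29.0 − 27.4)/2 = 0.8 m; q_7 = 0.16 × 0.56 × 0.8 = 0.07168 m³/s
Q = Σ qᵢ = 11.24 m³/s
= 11.24 × 1000 = 11240 L/s

11200 L/s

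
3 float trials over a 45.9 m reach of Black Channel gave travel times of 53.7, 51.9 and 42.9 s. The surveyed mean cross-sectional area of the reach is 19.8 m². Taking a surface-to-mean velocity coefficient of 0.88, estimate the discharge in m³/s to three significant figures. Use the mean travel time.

16.2 m³/s

t̄ = (53.7 + 51.9 + 42.9) / 3 = 49.5 s
v_surface = L / t̄ = 45.9 / 49.5 = 0.9273 m/s
v_mean = 0.88 × 0.9273 = 0.8160 m/s
Q = A × v_mean = 19.8 × 0.8160 = 16.16 m³/s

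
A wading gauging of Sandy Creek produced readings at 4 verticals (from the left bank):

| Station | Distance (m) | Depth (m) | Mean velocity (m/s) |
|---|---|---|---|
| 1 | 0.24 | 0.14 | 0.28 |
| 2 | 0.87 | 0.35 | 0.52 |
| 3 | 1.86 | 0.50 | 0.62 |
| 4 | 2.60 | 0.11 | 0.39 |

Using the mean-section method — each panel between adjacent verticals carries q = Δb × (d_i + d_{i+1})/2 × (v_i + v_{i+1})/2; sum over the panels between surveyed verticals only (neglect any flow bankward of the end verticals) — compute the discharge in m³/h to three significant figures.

1500 m³/h

Panel 1-2: Δb = 0.63 m, d̄ = (0.14+0.35)/2 = 0.245, v̄ = (0.28+0.52)/2 = 0.4 → q = 0.63×0.245×0.4 = 0.06174 m³/s
Panel 2-3: Δb = 0.99 m, d̄ = (0.35+0.50)/2 = 0.425, v̄ = (0.52+0.62)/2 = 0.57 → q = 0.99×0.425×0.57 = 0.2398 m³/s
Panel 3-4: Δb = 0.74 m, d̄ = (0.50+0.11)/2 = 0.305, v̄ = (0.62+0.39)/2 = 0.505 → q = 0.74×0.305×0.505 = 0.1140 m³/s
Q = Σ q = 0.4155 m³/s
= 0.4155 × 3600 = 1496 m³/h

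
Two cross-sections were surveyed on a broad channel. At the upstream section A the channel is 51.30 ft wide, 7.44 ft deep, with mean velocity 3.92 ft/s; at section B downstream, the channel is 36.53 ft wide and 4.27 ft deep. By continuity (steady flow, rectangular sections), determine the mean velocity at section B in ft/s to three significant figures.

Q = A₁V₁ = (51.30×7.44) × 3.92 = 1496 ft³/s
A₂ = 36.53 × 4.27 = 156.0 ft²
V₂ = Q/A₂ = 1496/156.0 = 9.592 ft/s

9.59 ft/s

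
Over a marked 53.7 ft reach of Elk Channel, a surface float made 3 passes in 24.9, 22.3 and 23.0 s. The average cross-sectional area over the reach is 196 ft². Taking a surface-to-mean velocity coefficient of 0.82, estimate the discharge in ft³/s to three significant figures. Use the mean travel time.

t̄ = (24.9 + 22.3 + 23.0) / 3 = 23.4 s
v_surface = L / t̄ = 53.7 / 23.4 = 2.295 ft/s
v_mean = 0.82 × 2.295 = 1.882 ft/s
Q = A × v_mean = 196 × 1.882 = 368.8 ft³/s

369 ft³/s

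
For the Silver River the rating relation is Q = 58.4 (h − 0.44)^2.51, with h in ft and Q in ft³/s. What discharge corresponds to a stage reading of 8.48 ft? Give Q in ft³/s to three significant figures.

10900 ft³/s

Q = 58.4 × (8.48 − 0.44)^2.51 = 58.4 × 8.04^2.51 = 10930 ft³/s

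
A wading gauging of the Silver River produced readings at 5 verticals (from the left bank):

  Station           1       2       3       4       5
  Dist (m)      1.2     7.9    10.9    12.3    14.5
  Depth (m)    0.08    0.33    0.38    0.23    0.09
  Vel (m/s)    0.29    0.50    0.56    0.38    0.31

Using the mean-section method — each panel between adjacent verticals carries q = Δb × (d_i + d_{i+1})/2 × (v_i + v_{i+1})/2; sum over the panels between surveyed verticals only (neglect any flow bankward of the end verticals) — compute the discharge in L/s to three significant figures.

Panel 1-2: Δb = 6.7 m, d̄ = (0.08+0.33)/2 = 0.205, v̄ = (0.29+0.50)/2 = 0.395 → q = 6.7×0.205×0.395 = 0.5425 m³/s
Panel 2-3: Δb = 3 m, d̄ = (0.33+0.38)/2 = 0.355, v̄ = (0.50+0.56)/2 = 0.53 → q = 3×0.355×0.53 = 0.5645 m³/s
Panel 3-4: Δb = 1.4 m, d̄ = (0.38+0.23)/2 = 0.305, v̄ = (0.56+0.38)/2 = 0.47 → q = 1.4×0.305×0.47 = 0.2007 m³/s
Panel 4-5: Δb = 2.2 m, d̄ = (0.23+0.09)/2 = 0.16, v̄ = (0.38+0.31)/2 = 0.345 → q = 2.2×0.16×0.345 = 0.1214 m³/s
Q = Σ q = 1.429 m³/s
= 1.429 × 1000 = 1429 L/s

1430 L/s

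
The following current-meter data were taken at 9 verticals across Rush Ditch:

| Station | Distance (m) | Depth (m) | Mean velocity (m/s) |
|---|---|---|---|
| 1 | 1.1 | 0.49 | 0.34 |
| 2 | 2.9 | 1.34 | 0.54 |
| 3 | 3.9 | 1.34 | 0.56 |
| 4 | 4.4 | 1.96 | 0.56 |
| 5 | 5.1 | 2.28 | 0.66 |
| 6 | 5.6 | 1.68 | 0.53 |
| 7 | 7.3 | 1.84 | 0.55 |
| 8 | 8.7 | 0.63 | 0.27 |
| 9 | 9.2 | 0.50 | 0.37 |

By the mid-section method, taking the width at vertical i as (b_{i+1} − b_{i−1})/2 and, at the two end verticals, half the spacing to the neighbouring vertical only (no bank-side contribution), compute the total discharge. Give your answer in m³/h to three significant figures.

w_1 = (2.9 − 1.1)/2 = 0.9 m; q_1 = 0.34 × 0.49 × 0.9 = 0.1499 m³/s
w_2 = (3.9 − 1.1)/2 = 1.4 m; q_2 = 0.54 × 1.34 × 1.4 = 1.013 m³/s
w_3 = (4.4 − 2.9)/2 = 0.75 m; q_3 = 0.56 × 1.34 × 0.75 = 0.5628 m³/s
w_4 = (5.1 − 3.9)/2 = 0.6 m; q_4 = 0.56 × 1.96 × 0.6 = 0.6586 m³/s
w_5 = (5.6 − 4.4)/2 = 0.6 m; q_5 = 0.66 × 2.28 × 0.6 = 0.9029 m³/s
w_6 = (7.3 − 5.1)/2 = 1.1 m; q_6 = 0.53 × 1.68 × 1.1 = 0.9794 m³/s
w_7 = (8.7 − 5.6)/2 = 1.55 m; q_7 = 0.55 × 1.84 × 1.55 = 1.569 m³/s
w_8 = (9.2 − 7.3)/2 = 0.95 m; q_8 = 0.27 × 0.63 × 0.95 = 0.1616 m³/s
w_9 = (9.2 − 8.7)/2 = 0.25 m; q_9 = 0.37 × 0.50 × 0.25 = 0.04625 m³/s
Q = Σ qᵢ = 6.043 m³/s
= 6.043 × 3600 = 21760 m³/h

21800 m³/h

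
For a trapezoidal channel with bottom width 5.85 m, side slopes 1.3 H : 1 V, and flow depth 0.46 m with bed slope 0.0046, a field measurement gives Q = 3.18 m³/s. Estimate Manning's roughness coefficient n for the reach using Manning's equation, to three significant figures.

0.0345

A = (b + z·y)·y = (5.85 + 1.3×0.46)×0.46 = 2.966 m²
P = b + 2y√(1+z²) = 5.85 + 2×0.46×√(1+1.3²) = 7.359 m
R = A/P = 2.966/7.359 = 0.4031 m
n = (1/Q)·A·R^(2/3)·S^(1/2) = (1/3.18) × 2.966 × 0.5456 × 0.06782 = 0.03452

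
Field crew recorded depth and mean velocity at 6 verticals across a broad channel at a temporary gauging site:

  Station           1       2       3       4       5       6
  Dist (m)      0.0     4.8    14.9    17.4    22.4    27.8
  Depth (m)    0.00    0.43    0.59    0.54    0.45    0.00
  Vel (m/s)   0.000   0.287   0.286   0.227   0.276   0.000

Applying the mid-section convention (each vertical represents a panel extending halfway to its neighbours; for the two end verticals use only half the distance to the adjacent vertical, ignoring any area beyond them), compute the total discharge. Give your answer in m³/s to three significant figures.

w_2 = (14.9 − 0.0)/2 = 7.45 m; q_2 = 0.287 × 0.43 × 7.45 = 0.9194 m³/s
w_3 = (17.4 − 4.8)/2 = 6.3 m; q_3 = 0.286 × 0.59 × 6.3 = 1.063 m³/s
w_4 = (22.4 − 14.9)/2 = 3.75 m; q_4 = 0.227 × 0.54 × 3.75 = 0.4597 m³/s
w_5 = (27.8 − 17.4)/2 = 5.2 m; q_5 = 0.276 × 0.45 × 5.2 = 0.6458 m³/s
Stations 1, 6 contribute zero (depth or velocity is 0).
Q = Σ qᵢ = 3.088 m³/s

3.09 m³/s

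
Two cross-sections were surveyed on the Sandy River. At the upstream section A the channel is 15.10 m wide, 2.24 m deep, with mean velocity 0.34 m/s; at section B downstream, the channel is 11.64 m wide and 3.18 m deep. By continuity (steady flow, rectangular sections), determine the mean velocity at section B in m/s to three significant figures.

Q = A₁V₁ = (15.10×2.24) × 0.34 = 11.50 m³/s
A₂ = 11.64 × 3.18 = 37.02 m²
V₂ = Q/A₂ = 11.50/37.02 = 0.3107 m/s

0.311 m/s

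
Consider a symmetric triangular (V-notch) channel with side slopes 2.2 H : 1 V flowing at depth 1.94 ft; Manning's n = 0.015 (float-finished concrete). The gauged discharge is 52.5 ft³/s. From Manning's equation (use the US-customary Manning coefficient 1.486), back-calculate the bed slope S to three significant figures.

A = z·y² = 2.2×1.94² = 8.280 ft²
P = 2y√(1+z²) = 2×1.94×√(1+2.2²) = 9.376 ft
R = A/P = 8.280/9.376 = 0.8831 ft
S = (Q·n / (1.486·A·R^(2/3)))² = (52.5×0.015 / (1.486×8.280×0.9204))² = 0.004835

0.00484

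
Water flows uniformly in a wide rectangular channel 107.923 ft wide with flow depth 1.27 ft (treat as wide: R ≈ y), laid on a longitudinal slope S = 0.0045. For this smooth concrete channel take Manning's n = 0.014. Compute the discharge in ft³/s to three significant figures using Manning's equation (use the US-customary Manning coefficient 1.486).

1140 ft³/s

A = b·y = 107.923 × 1.27 = 137.1 ft²
Wide channel: R ≈ y = 1.27 ft
Q = (1.486/n)·A·R^(2/3)·S^(1/2) = (1.486/0.014) × 137.1 × 1.270^(2/3) × 0.0045^(1/2) = 1145 ft³/s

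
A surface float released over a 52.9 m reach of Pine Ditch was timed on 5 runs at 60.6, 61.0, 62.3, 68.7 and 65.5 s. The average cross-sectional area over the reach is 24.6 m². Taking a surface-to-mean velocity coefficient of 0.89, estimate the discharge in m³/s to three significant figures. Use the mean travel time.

18.2 m³/s

t̄ = (60.6 + 61.0 + 62.3 + 68.7 + 65.5) / 5 = 63.62 s
v_surface = L / t̄ = 52.9 / 63.62 = 0.8315 m/s
v_mean = 0.89 × 0.8315 = 0.7400 m/s
Q = A × v_mean = 24.6 × 0.7400 = 18.20 m³/s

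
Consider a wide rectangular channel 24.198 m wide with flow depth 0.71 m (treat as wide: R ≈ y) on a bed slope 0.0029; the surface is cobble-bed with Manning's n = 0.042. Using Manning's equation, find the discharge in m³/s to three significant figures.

A = b·y = 24.198 × 0.71 = 17.18 m²
Wide channel: R ≈ y = 0.71 m
Q = (1/n)·A·R^(2/3)·S^(1/2) = (1/0.042) × 17.18 × 0.7100^(2/3) × 0.0029^(1/2) = 17.53 m³/s

17.5 m³/s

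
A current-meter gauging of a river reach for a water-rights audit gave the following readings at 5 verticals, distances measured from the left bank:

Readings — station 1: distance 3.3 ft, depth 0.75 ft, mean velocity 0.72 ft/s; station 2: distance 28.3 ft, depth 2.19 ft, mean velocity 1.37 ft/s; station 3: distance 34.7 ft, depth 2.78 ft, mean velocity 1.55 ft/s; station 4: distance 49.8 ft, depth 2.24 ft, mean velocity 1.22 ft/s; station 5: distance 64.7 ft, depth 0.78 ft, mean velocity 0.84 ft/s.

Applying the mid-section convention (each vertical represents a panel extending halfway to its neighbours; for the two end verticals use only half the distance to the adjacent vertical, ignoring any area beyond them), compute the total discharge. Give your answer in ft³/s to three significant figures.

146 ft³/s

w_1 = (28.3 − 3.3)/2 = 12.5 ft; q_1 = 0.72 × 0.75 × 12.5 = 6.750 ft³/s
w_2 = (34.7 − 3.3)/2 = 15.7 ft; q_2 = 1.37 × 2.19 × 15.7 = 47.10 ft³/s
w_3 = (49.8 − 28.3)/2 = 10.75 ft; q_3 = 1.55 × 2.78 × 10.75 = 46.32 ft³/s
w_4 = (64.7 − 34.7)/2 = 15 ft; q_4 = 1.22 × 2.24 × 15 = 40.99 ft³/s
w_5 = (64.7 − 49.8)/2 = 7.45 ft; q_5 = 0.84 × 0.78 × 7.45 = 4.881 ft³/s
Q = Σ qᵢ = 146.0 ft³/s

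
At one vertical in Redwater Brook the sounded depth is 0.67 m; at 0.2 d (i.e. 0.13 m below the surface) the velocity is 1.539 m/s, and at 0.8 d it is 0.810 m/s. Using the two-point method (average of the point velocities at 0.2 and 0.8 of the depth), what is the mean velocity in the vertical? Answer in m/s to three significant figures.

v̄ = (1.539 + 0.810) / 2 = 1.175 m/s

1.17 m/s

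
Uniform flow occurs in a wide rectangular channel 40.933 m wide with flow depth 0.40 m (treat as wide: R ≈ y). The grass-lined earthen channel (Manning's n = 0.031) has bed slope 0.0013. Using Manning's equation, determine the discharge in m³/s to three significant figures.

A = b·y = 40.933 × 0.40 = 16.37 m²
Wide channel: R ≈ y = 0.40 m
Q = (1/n)·A·R^(2/3)·S^(1/2) = (1/0.031) × 16.37 × 0.4000^(2/3) × 0.0013^(1/2) = 10.34 m³/s

10.3 m³/s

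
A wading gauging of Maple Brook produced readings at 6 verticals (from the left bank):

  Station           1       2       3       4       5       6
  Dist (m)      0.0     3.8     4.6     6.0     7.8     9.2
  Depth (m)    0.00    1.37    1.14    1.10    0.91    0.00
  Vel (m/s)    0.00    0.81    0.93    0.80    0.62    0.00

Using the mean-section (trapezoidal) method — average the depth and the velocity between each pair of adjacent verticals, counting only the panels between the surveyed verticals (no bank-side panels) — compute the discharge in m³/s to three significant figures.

4.77 m³/s

Panel 1-2: Δb = 3.8 m, d̄ = (0.00+1.37)/2 = 0.685, v̄ = (0.00+0.81)/2 = 0.405 → q = 3.8×0.685×0.405 = 1.054 m³/s
Panel 2-3: Δb = 0.8 m, d̄ = (1.37+1.14)/2 = 1.255, v̄ = (0.81+0.93)/2 = 0.87 → q = 0.8×1.255×0.87 = 0.8735 m³/s
Panel 3-4: Δb = 1.4 m, d̄ = (1.14+1.10)/2 = 1.12, v̄ = (0.93+0.80)/2 = 0.865 → q = 1.4×1.12×0.865 = 1.356 m³/s
Panel 4-5: Δb = 1.8 m, d̄ = (1.10+0.91)/2 = 1.005, v̄ = (0.80+0.62)/2 = 0.71 → q = 1.8×1.005×0.71 = 1.284 m³/s
Panel 5-6: Δb = 1.4 m, d̄ = (0.91+0.00)/2 = 0.455, v̄ = (0.62+0.00)/2 = 0.31 → q = 1.4×0.455×0.31 = 0.1975 m³/s
Q = Σ q = 4.766 m³/s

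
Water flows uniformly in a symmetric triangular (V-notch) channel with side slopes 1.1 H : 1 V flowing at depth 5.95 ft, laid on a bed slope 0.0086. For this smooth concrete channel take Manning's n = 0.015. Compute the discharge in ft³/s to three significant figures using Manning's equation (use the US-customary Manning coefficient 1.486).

605 ft³/s

A = z·y² = 1.1×5.95² = 38.94 ft²
P = 2y√(1+z²) = 2×5.95×√(1+1.1²) = 17.69 ft
R = A/P = 38.94/17.69 = 2.201 ft
Q = (1.486/n)·A·R^(2/3)·S^(1/2) = (1.486/0.015) × 38.94 × 2.201^(2/3) × 0.0086^(1/2) = 605.4 ft³/s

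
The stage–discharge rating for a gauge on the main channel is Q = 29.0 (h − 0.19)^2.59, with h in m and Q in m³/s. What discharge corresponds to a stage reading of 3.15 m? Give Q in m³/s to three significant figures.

482 m³/s

Q = 29.0 × (3.15 − 0.19)^2.59 = 29.0 × 2.96^2.59 = 482.0 m³/s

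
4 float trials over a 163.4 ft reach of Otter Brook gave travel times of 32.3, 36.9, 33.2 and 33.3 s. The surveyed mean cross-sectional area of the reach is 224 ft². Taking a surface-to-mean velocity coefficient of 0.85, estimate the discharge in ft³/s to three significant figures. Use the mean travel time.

t̄ = (32.3 + 36.9 + 33.2 + 33.3) / 4 = 33.925 s
v_surface = L / t̄ = 163.4 / 33.925 = 4.817 ft/s
v_mean = 0.85 × 4.817 = 4.094 ft/s
Q = A × v_mean = 224 × 4.094 = 917.1 ft³/s

917 ft³/s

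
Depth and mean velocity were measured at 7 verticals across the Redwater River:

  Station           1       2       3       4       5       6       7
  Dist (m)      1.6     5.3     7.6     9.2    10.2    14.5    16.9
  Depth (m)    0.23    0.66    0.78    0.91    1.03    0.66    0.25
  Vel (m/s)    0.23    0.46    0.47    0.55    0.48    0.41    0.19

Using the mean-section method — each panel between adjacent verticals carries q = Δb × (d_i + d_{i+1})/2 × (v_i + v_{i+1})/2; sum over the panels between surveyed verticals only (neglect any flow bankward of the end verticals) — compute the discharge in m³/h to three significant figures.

16100 m³/h

Panel 1-2: Δb = 3.7 m, d̄ = (0.23+0.66)/2 = 0.445, v̄ = (0.23+0.46)/2 = 0.345 → q = 3.7×0.445×0.345 = 0.5680 m³/s
Panel 2-3: Δb = 2.3 m, d̄ = (0.66+0.78)/2 = 0.72, v̄ = (0.46+0.47)/2 = 0.465 → q = 2.3×0.72×0.465 = 0.7700 m³/s
Panel 3-4: Δb = 1.6 m, d̄ = (0.78+0.91)/2 = 0.845, v̄ = (0.47+0.55)/2 = 0.51 → q = 1.6×0.845×0.51 = 0.6895 m³/s
Panel 4-5: Δb = 1 m, d̄ = (0.91+1.03)/2 = 0.97, v̄ = (0.55+0.48)/2 = 0.515 → q = 1×0.97×0.515 = 0.4996 m³/s
Panel 5-6: Δb = 4.3 m, d̄ = (1.03+0.66)/2 = 0.845, v̄ = (0.48+0.41)/2 = 0.445 → q = 4.3×0.845×0.445 = 1.617 m³/s
Panel 6-7: Δb = 2.4 m, d̄ = (0.66+0.25)/2 = 0.455, v̄ = (0.41+0.19)/2 = 0.3 → q = 2.4×0.455×0.3 = 0.3276 m³/s
Q = Σ q = 4.472 m³/s
= 4.472 × 3600 = 16100 m³/h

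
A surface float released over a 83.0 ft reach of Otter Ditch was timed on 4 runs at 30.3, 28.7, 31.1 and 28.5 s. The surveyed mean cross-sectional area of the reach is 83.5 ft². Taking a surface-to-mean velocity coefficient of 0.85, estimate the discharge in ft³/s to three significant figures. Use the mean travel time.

199 ft³/s

t̄ = (30.3 + 28.7 + 31.1 + 28.5) / 4 = 29.65 s
v_surface = L / t̄ = 83.0 / 29.65 = 2.799 ft/s
v_mean = 0.85 × 2.799 = 2.379 ft/s
Q = A × v_mean = 83.5 × 2.379 = 198.7 ft³/s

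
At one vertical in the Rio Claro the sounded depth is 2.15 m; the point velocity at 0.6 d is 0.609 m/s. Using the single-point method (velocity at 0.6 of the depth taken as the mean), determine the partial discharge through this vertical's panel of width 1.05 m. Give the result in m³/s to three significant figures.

1.37 m³/s

v̄ = v₀.₆ = 0.609 m/s
q = v̄ × d × w = 0.6090 × 2.15 × 1.05 = 1.375 m³/s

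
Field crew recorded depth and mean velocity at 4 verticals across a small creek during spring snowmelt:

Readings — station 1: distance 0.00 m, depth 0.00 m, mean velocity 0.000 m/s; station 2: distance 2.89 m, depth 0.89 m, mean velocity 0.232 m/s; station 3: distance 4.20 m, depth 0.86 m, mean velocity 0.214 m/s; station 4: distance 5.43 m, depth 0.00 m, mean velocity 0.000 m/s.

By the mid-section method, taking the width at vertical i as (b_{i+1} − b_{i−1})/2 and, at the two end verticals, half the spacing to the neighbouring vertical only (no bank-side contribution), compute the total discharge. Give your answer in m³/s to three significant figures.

0.667 m³/s

w_2 = (4.20 − 0.00)/2 = 2.1 m; q_2 = 0.232 × 0.89 × 2.1 = 0.4336 m³/s
w_3 = (5.43 − 2.89)/2 = 1.27 m; q_3 = 0.214 × 0.86 × 1.27 = 0.2337 m³/s
Stations 1, 4 contribute zero (depth or velocity is 0).
Q = Σ qᵢ = 0.6673 m³/s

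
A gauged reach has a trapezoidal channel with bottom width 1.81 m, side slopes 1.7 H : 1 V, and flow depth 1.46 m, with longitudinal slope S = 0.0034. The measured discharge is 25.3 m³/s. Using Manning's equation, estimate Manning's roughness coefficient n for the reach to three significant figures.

0.0127

A = (b + z·y)·y = (1.81 + 1.7×1.46)×1.46 = 6.266 m²
P = b + 2y√(1+z²) = 1.81 + 2×1.46×√(1+1.7²) = 7.569 m
R = A/P = 6.266/7.569 = 0.8279 m
n = (1/Q)·A·R^(2/3)·S^(1/2) = (1/25.3) × 6.266 × 0.8817 × 0.05831 = 0.01273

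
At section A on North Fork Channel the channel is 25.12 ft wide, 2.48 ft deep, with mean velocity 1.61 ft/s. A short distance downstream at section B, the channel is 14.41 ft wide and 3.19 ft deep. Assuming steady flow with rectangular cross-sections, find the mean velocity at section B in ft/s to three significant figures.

Q = A₁V₁ = (25.12×2.48) × 1.61 = 100.3 ft³/s
A₂ = 14.41 × 3.19 = 45.97 ft²
V₂ = Q/A₂ = 100.3/45.97 = 2.182 ft/s

2.18 ft/s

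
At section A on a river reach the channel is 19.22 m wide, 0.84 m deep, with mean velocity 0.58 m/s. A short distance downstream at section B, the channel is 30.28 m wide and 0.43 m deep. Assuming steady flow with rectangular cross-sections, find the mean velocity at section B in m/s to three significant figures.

0.719 m/s

Q = A₁V₁ = (19.22×0.84) × 0.58 = 9.364 m³/s
A₂ = 30.28 × 0.43 = 13.02 m²
V₂ = Q/A₂ = 9.364/13.02 = 0.7192 m/s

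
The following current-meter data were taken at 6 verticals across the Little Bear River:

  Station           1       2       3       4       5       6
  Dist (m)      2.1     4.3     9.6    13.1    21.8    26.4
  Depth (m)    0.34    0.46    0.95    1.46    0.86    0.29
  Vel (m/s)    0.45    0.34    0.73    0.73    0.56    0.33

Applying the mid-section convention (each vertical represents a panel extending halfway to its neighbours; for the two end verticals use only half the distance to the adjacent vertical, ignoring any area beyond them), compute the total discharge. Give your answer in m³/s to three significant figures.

w_1 = (4.3 − 2.1)/2 = 1.1 m; q_1 = 0.45 × 0.34 × 1.1 = 0.1683 m³/s
w_2 = (9.6 − 2.1)/2 = 3.75 m; q_2 = 0.34 × 0.46 × 3.75 = 0.5865 m³/s
w_3 = (13.1 − 4.3)/2 = 4.4 m; q_3 = 0.73 × 0.95 × 4.4 = 3.051 m³/s
w_4 = (21.8 − 9.6)/2 = 6.1 m; q_4 = 0.73 × 1.46 × 6.1 = 6.501 m³/s
w_5 = (26.4 − 13.1)/2 = 6.65 m; q_5 = 0.56 × 0.86 × 6.65 = 3.203 m³/s
w_6 = (26.4 − 21.8)/2 = 2.3 m; q_6 = 0.33 × 0.29 × 2.3 = 0.2201 m³/s
Q = Σ qᵢ = 13.73 m³/s

13.7 m³/s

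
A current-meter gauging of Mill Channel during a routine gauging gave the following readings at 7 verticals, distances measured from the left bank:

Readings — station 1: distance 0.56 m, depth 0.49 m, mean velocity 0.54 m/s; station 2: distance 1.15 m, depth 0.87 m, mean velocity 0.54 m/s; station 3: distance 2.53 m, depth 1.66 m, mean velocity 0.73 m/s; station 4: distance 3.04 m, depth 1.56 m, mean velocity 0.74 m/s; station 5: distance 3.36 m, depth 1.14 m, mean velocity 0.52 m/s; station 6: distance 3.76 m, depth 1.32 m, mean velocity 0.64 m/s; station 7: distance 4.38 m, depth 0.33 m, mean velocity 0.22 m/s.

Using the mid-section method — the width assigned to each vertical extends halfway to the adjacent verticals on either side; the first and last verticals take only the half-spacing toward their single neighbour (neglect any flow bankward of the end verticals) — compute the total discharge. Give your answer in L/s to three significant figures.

2830 L/s

w_1 = (1.15 − 0.56)/2 = 0.295 m; q_1 = 0.54 × 0.49 × 0.295 = 0.07806 m³/s
w_2 = (2.53 − 0.56)/2 = 0.985 m; q_2 = 0.54 × 0.87 × 0.985 = 0.4628 m³/s
w_3 = (3.04 − 1.15)/2 = 0.945 m; q_3 = 0.73 × 1.66 × 0.945 = 1.145 m³/s
w_4 = (3.36 − 2.53)/2 = 0.415 m; q_4 = 0.74 × 1.56 × 0.415 = 0.4791 m³/s
w_5 = (3.76 − 3.04)/2 = 0.36 m; q_5 = 0.52 × 1.14 × 0.36 = 0.2134 m³/s
w_6 = (4.38 − 3.36)/2 = 0.51 m; q_6 = 0.64 × 1.32 × 0.51 = 0.4308 m³/s
w_7 = (4.38 − 3.76)/2 = 0.31 m; q_7 = 0.22 × 0.33 × 0.31 = 0.02251 m³/s
Q = Σ qᵢ = 2.832 m³/s
= 2.832 × 1000 = 2832 L/s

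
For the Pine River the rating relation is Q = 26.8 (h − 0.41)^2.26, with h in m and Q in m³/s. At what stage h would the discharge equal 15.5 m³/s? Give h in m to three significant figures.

1.19 m

h − h₀ = (Q/C)^(1/b) = (15.5/26.8)^(1/2.26) = 0.7848 m
h = 0.41 + 0.7848 = 1.195 m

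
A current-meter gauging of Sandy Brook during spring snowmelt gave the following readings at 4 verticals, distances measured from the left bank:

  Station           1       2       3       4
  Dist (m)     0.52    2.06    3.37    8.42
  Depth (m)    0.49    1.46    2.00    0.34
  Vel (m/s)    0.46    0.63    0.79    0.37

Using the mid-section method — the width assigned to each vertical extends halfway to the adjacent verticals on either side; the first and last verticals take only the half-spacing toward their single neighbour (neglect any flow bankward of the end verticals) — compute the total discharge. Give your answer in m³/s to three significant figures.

w_1 = (2.06 − 0.52)/2 = 0.77 m; q_1 = 0.46 × 0.49 × 0.77 = 0.1736 m³/s
w_2 = (3.37 − 0.52)/2 = 1.425 m; q_2 = 0.63 × 1.46 × 1.425 = 1.311 m³/s
w_3 = (8.42 − 2.06)/2 = 3.18 m; q_3 = 0.79 × 2.00 × 3.18 = 5.024 m³/s
w_4 = (8.42 − 3.37)/2 = 2.525 m; q_4 = 0.37 × 0.34 × 2.525 = 0.3176 m³/s
Q = Σ qᵢ = 6.826 m³/s

6.83 m³/s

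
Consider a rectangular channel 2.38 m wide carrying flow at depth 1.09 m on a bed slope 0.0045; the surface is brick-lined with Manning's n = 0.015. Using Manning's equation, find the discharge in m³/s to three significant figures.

7.97 m³/s

A = b·y = 2.38 × 1.09 = 2.594 m²
P = b + 2y = 2.38 + 2×1.09 = 4.560 m
R = A/P = 2.594/4.560 = 0.5689 m
Q = (1/n)·A·R^(2/3)·S^(1/2) = (1/0.015) × 2.594 × 0.5689^(2/3) × 0.0045^(1/2) = 7.965 m³/s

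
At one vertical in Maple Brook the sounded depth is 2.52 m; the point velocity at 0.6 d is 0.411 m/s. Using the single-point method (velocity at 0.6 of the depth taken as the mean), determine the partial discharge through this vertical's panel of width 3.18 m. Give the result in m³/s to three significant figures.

v̄ = v₀.₆ = 0.411 m/s
q = v̄ × d × w = 0.4110 × 2.52 × 3.18 = 3.294 m³/s

3.29 m³/s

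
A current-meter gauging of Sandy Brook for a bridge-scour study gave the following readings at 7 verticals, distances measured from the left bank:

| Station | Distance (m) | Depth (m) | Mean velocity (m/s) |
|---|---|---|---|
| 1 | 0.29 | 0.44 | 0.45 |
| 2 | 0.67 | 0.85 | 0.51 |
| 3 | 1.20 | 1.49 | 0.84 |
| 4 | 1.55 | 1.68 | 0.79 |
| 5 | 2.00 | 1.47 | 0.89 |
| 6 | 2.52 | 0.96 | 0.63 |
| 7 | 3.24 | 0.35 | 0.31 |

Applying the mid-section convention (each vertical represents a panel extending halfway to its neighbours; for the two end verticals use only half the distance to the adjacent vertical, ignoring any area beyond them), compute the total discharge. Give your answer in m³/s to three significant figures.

w_1 = (0.67 − 0.29)/2 = 0.19 m; q_1 = 0.45 × 0.44 × 0.19 = 0.03762 m³/s
w_2 = (1.20 − 0.29)/2 = 0.455 m; q_2 = 0.51 × 0.85 × 0.455 = 0.1972 m³/s
w_3 = (1.55 − 0.67)/2 = 0.44 m; q_3 = 0.84 × 1.49 × 0.44 = 0.5507 m³/s
w_4 = (2.00 − 1.20)/2 = 0.4 m; q_4 = 0.79 × 1.68 × 0.4 = 0.5309 m³/s
w_5 = (2.52 − 1.55)/2 = 0.485 m; q_5 = 0.89 × 1.47 × 0.485 = 0.6345 m³/s
w_6 = (3.24 − 2.00)/2 = 0.62 m; q_6 = 0.63 × 0.96 × 0.62 = 0.3750 m³/s
w_7 = (3.24 − 2.52)/2 = 0.36 m; q_7 = 0.31 × 0.35 × 0.36 = 0.03906 m³/s
Q = Σ qᵢ = 2.365 m³/s

2.37 m³/s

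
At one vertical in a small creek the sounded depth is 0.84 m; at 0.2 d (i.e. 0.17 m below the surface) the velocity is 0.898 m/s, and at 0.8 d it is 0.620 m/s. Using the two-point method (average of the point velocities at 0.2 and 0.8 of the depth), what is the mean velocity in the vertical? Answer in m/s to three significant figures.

v̄ = (0.898 + 0.620) / 2 = 0.7590 m/s

0.759 m/s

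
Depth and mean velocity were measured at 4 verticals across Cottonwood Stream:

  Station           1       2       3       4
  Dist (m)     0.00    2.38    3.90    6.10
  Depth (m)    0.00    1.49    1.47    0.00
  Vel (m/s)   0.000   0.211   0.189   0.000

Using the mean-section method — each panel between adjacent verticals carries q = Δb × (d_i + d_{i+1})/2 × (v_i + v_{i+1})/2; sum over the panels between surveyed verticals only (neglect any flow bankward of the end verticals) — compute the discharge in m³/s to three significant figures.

0.790 m³/s

Panel 1-2: Δb = 2.38 m, d̄ = (0.00+1.49)/2 = 0.745, v̄ = (0.000+0.211)/2 = 0.1055 → q = 2.38×0.745×0.1055 = 0.1871 m³/s
Panel 2-3: Δb = 1.52 m, d̄ = (1.49+1.47)/2 = 1.48, v̄ = (0.211+0.189)/2 = 0.2 → q = 1.52×1.48×0.2 = 0.4499 m³/s
Panel 3-4: Δb = 2.2 m, d̄ = (1.47+0.00)/2 = 0.735, v̄ = (0.189+0.000)/2 = 0.0945 → q = 2.2×0.735×0.0945 = 0.1528 m³/s
Q = Σ q = 0.7898 m³/s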